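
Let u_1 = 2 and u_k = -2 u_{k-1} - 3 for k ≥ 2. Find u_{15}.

The fixed point is -3/(1 + 2) = -1, so u_k + 1 = -2(u_{k-1} + 1).
Hence u_k = 3·(-2)^{k-1} - 1.
u_{15} = 3·(-2)^{14} - 1 = 3·16384 - 1 = 49151.

49151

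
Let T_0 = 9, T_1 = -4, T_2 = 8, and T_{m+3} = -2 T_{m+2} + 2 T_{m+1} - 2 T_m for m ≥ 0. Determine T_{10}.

T_3 = -2(8) + 2(-4) - 2(9) = -42
T_4 = -2(-42) + 2(8) - 2(-4) = 108
T_5 = -2(108) + 2(-42) - 2(8) = -316
T_6 = -2(-316) + 2(108) - 2(-42) = 932
T_7 = -2(932) + 2(-316) - 2(108) = -2712
T_8 = -2(-2712) + 2(932) - 2(-316) = 7920
T_9 = -2(7920) + 2(-2712) - 2(932) = -23128
T_{10} = -2(-23128) + 2(7920) - 2(-2712) = 67520

67520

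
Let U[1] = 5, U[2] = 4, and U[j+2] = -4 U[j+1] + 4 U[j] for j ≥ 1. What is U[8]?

-1536

U[3] = -4*4 + 4*5 = 4
U[4] = -4*4 + 4*4 = 0
U[5] = -4*0 + 4*4 = 16
U[6] = -4*16 + 4*0 = -64
U[7] = -4*(-64) + 4*16 = 320
U[8] = -4*320 + 4*(-64) = -1536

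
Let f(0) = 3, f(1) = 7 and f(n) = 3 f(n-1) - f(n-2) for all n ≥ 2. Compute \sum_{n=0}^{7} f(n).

f(2) = 3·7 - 3 = 18
f(3) = 3·18 - 7 = 47
f(4) = 3·47 - 18 = 123
f(5) = 3·123 - 47 = 322
f(6) = 3·322 - 123 = 843
f(7) = 3·843 - 322 = 2207
Sum = 3 + 7 + 18 + 47 + 123 + 322 + 843 + 2207 = 3570

3570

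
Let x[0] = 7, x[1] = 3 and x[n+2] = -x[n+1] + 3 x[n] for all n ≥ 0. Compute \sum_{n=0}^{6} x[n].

271

x[2] = -3 + 3·7 = 18
x[3] = -18 + 3·3 = -9
x[4] = -(-9) + 3·18 = 63
x[5] = -63 + 3·(-9) = -90
x[6] = -(-90) + 3·63 = 279
Sum = 7 + 3 + 18 + (-9) + 63 + (-90) + 279 = 271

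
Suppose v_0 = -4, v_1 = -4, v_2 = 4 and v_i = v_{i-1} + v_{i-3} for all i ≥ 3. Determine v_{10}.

-8

v_3 = 4 + (-4) = 0
v_4 = 0 + (-4) = -4
v_5 = (-4) + 4 = 0
v_6 = 0 + 0 = 0
v_7 = 0 + (-4) = -4
v_8 = (-4) + 0 = -4
v_9 = (-4) + 0 = -4
v_{10} = (-4) + (-4) = -8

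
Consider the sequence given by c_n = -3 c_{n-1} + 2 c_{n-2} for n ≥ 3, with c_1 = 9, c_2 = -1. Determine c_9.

c_3 = -3(-1) + 2(9) = 21
c_4 = -3(21) + 2(-1) = -65
c_5 = -3(-65) + 2(21) = 237
c_6 = -3(237) + 2(-65) = -841
c_7 = -3(-841) + 2(237) = 2997
c_8 = -3(2997) + 2(-841) = -10673
c_9 = -3(-10673) + 2(2997) = 38013

38013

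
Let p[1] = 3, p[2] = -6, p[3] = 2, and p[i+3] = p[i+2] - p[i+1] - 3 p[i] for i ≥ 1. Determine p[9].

p[4] = 2 - (-6) - 3·3 = -1
p[5] = (-1) - 2 - 3·(-6) = 15
p[6] = 15 - (-1) - 3·2 = 10
p[7] = 10 - 15 - 3·(-1) = -2
p[8] = (-2) - 10 - 3·15 = -57
p[9] = (-57) - (-2) - 3·10 = -85

-85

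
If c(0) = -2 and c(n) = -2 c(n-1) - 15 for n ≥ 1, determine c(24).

50331643

The fixed point is -15/(1 + 2) = -5, so c(n) + 5 = -2(c(n-1) + 5).
Hence c(n) = 3·(-2)^n - 5.
c(24) = 3·(-2)^{24} - 5 = 3·16777216 - 5 = 50331643.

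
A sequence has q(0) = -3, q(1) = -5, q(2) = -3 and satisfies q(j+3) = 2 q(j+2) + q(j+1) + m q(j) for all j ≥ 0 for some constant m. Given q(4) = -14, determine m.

-1

q(3) = -11 - 3m
q(4) = -25 - 11m
So -25 - 11m = -14, giving m = -1.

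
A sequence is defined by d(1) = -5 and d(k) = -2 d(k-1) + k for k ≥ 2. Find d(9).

d(2) = -2·(-5) + 2 = 12
d(3) = -2·12 + 3 = -21
d(4) = -2·(-21) + 4 = 46
d(5) = -2·46 + 5 = -87
d(6) = -2·(-87) + 6 = 180
d(7) = -2·180 + 7 = -353
d(8) = -2·(-353) + 8 = 714
d(9) = -2·714 + 9 = -1419

-1419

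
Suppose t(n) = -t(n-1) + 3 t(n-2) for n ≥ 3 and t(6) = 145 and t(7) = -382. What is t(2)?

1

Rearranging, t(n-2) = (t(n) + t(n-1)) / 3.
t(5) = (-382 + 145) / 3 = -237/3 = -79
t(4) = (145 + (-79)) / 3 = 66/3 = 22
t(3) = (-79 + 22) / 3 = -57/3 = -19
t(2) = (22 + (-19)) / 3 = 3/3 = 1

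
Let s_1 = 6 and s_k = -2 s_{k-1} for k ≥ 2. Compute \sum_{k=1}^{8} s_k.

s_2 = -2·6 = -12
s_3 = -2·(-12) = 24
s_4 = -2·24 = -48
s_5 = -2·(-48) = 96
s_6 = -2·96 = -192
s_7 = -2·(-192) = 384
s_8 = -2·384 = -768
Sum = 6 + (-12) + 24 + (-48) + 96 + (-192) + 384 + (-768) = -510

-510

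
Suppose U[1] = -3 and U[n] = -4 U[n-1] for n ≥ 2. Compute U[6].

U[2] = -4(-3) = 12
U[3] = -4(12) = -48
U[4] = -4(-48) = 192
U[5] = -4(192) = -768
U[6] = -4(-768) = 3072

3072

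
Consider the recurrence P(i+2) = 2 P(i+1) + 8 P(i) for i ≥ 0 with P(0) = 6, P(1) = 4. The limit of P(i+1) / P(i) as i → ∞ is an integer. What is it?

4

The characteristic equation is r^2 - 2r - 8 = 0, which factors as (r - 4)(r + 2) = 0.
So the roots are 4 and -2. Since |4| > |-2| and the coefficient of 4^i is non-zero, the ratio tends to 4.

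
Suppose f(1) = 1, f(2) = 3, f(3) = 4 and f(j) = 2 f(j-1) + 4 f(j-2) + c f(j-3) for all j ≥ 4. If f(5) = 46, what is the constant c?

-2

f(4) = 20 + c
f(5) = 56 + 5c
So 56 + 5c = 46, giving c = -2.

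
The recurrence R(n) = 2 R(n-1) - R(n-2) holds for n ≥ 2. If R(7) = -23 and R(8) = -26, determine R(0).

-2

Rearranging, R(n-2) = -(R(n) - 2 R(n-1)).
R(6) = -(-26 - 2·(-23)) = -20
R(5) = -(-23 - 2·(-20)) = -17
R(4) = -(-20 - 2·(-17)) = -14
R(3) = -(-17 - 2·(-14)) = -11
R(2) = -(-14 - 2·(-11)) = -8
R(1) = -(-11 - 2·(-8)) = -5
R(0) = -(-8 - 2·(-5)) = -2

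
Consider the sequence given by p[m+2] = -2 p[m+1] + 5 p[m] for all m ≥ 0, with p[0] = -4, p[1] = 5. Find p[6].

-3730

p[2] = -2·5 + 5·(-4) = -30
p[3] = -2·(-30) + 5·5 = 85
p[4] = -2·85 + 5·(-30) = -320
p[5] = -2·(-320) + 5·85 = 1065
p[6] = -2·1065 + 5·(-320) = -3730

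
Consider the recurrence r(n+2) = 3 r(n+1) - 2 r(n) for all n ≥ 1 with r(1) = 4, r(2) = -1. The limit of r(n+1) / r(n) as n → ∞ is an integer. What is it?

2

The characteristic equation is r^2 - 3r + 2 = 0, which factors as (r - 2)(r - 1) = 0.
So the roots are 2 and 1. Since |2| > |1| and the coefficient of 2^n is non-zero, the ratio tends to 2.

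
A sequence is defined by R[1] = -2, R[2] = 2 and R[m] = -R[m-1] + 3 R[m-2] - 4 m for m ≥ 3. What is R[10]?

3778

R[3] = -2 + 3·(-2) - 12 = -20
R[4] = -(-20) + 3·2 - 16 = 10
R[5] = -10 + 3·(-20) - 20 = -90
R[6] = -(-90) + 3·10 - 24 = 96
R[7] = -96 + 3·(-90) - 28 = -394
R[8] = -(-394) + 3·96 - 32 = 650
R[9] = -650 + 3·(-394) - 36 = -1868
R[10] = -(-1868) + 3·650 - 40 = 3778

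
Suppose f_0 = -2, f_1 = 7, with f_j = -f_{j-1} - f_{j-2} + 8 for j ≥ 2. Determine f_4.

f_2 = -7 - (-2) + 8 = 3
f_3 = -3 - 7 + 8 = -2
f_4 = -(-2) - 3 + 8 = 7

7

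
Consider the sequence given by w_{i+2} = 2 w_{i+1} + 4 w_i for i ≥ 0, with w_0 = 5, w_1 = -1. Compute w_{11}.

w_2 = 2*(-1) + 4*5 = 18
w_3 = 2*18 + 4*(-1) = 32
w_4 = 2*32 + 4*18 = 136
w_5 = 2*136 + 4*32 = 400
w_6 = 2*400 + 4*136 = 1344
w_7 = 2*1344 + 4*400 = 4288
w_8 = 2*4288 + 4*1344 = 13952
w_9 = 2*13952 + 4*4288 = 45056
w_{10} = 2*45056 + 4*13952 = 145920
w_{11} = 2*145920 + 4*45056 = 472064

472064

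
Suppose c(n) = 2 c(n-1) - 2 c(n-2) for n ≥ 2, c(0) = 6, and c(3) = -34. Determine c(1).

Let c(1) = y.
c(2) = -12 + 2y
c(3) = -24 + 2y
So -24 + 2y = -34, giving y = -5.

-5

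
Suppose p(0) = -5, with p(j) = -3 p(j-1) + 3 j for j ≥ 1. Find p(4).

p(1) = -3(-5) + 3 = 18
p(2) = -3(18) + 6 = -48
p(3) = -3(-48) + 9 = 153
p(4) = -3(153) + 12 = -447

-447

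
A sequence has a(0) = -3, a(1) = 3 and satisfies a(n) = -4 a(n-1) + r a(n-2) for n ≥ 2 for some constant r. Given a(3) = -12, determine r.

-4

a(2) = -12 - 3r
a(3) = 48 + 15r
So 48 + 15r = -12, giving r = -4.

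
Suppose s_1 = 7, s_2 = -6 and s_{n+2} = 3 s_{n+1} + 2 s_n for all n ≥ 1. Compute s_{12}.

s_3 = 3*(-6) + 2*7 = -4
s_4 = 3*(-4) + 2*(-6) = -24
s_5 = 3*(-24) + 2*(-4) = -80
s_6 = 3*(-80) + 2*(-24) = -288
s_7 = 3*(-288) + 2*(-80) = -1024
s_8 = 3*(-1024) + 2*(-288) = -3648
s_9 = 3*(-3648) + 2*(-1024) = -12992
s_{10} = 3*(-12992) + 2*(-3648) = -46272
s_{11} = 3*(-46272) + 2*(-12992) = -164800
s_{12} = 3*(-164800) + 2*(-46272) = -586944

-586944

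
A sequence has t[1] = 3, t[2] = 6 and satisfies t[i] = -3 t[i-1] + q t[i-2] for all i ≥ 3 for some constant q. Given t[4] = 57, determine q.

t[3] = -18 + 3q
t[4] = 54 - 3q
So 54 - 3q = 57, giving q = -1.

-1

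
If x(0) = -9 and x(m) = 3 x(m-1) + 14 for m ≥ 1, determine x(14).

-9565945

The fixed point is 14/(1 - 3) = -7, so x(m) + 7 = 3(x(m-1) + 7).
Hence x(m) = -2·3^m - 7.
x(14) = -2·3^{14} - 7 = -2·4782969 - 7 = -9565945.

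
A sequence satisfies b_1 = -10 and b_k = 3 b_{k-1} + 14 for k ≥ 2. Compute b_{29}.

-68630377364890

The fixed point is 14/(1 - 3) = -7, so b_k + 7 = 3(b_{k-1} + 7).
Hence b_k = -3·3^{k-1} - 7.
b_{29} = -3·3^{28} - 7 = -3·22876792454961 - 7 = -68630377364890.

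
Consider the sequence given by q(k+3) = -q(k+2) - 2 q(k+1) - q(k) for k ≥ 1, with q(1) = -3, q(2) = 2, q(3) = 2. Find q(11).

-13

q(4) = -2 - 2*2 - (-3) = -3
q(5) = -(-3) - 2*2 - 2 = -3
q(6) = -(-3) - 2*(-3) - 2 = 7
q(7) = -7 - 2*(-3) - (-3) = 2
q(8) = -2 - 2*7 - (-3) = -13
q(9) = -(-13) - 2*2 - 7 = 2
q(10) = -2 - 2*(-13) - 2 = 22
q(11) = -22 - 2*2 - (-13) = -13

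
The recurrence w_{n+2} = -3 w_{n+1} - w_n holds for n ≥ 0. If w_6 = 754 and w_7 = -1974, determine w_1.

Rearranging, w_{n-2} = -(w_n + 3 w_{n-1}).
w_5 = -(-1974 + 3*754) = -288
w_4 = -(754 + 3*(-288)) = 110
w_3 = -(-288 + 3*110) = -42
w_2 = -(110 + 3*(-42)) = 16
w_1 = -(-42 + 3*16) = -6

-6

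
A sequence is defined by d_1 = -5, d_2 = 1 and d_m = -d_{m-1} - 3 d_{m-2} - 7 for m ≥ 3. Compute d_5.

-11

d_3 = -1 - 3(-5) - 7 = 7
d_4 = -7 - 3(1) - 7 = -17
d_5 = -(-17) - 3(7) - 7 = -11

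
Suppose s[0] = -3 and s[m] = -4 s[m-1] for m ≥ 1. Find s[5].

3072

s[1] = -4*(-3) = 12
s[2] = -4*12 = -48
s[3] = -4*(-48) = 192
s[4] = -4*192 = -768
s[5] = -4*(-768) = 3072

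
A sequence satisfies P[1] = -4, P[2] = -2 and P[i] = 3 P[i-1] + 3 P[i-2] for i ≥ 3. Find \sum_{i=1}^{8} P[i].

-17238

P[3] = 3·(-2) + 3·(-4) = -18
P[4] = 3·(-18) + 3·(-2) = -60
P[5] = 3·(-60) + 3·(-18) = -234
P[6] = 3·(-234) + 3·(-60) = -882
P[7] = 3·(-882) + 3·(-234) = -3348
P[8] = 3·(-3348) + 3·(-882) = -12690
Sum = (-4) + (-2) + (-18) + (-60) + (-234) + (-882) + (-3348) + (-12690) = -17238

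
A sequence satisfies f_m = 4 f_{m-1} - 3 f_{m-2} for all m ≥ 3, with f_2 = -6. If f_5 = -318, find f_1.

2

Let f_1 = x.
f_3 = -24 - 3x
f_4 = -78 - 12x
f_5 = -240 - 39x
So -240 - 39x = -318, giving x = 2.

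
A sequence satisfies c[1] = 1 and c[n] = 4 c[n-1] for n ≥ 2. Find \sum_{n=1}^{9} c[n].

87381

c[2] = 4·1 = 4
c[3] = 4·4 = 16
c[4] = 4·16 = 64
c[5] = 4·64 = 256
c[6] = 4·256 = 1024
c[7] = 4·1024 = 4096
c[8] = 4·4096 = 16384
c[9] = 4·16384 = 65536
Sum = 1 + 4 + 16 + 64 + 256 + 1024 + 4096 + 16384 + 65536 = 87381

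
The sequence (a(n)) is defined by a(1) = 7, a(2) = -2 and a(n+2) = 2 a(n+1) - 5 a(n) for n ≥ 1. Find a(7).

621

a(3) = 2*(-2) - 5*7 = -39
a(4) = 2*(-39) - 5*(-2) = -68
a(5) = 2*(-68) - 5*(-39) = 59
a(6) = 2*59 - 5*(-68) = 458
a(7) = 2*458 - 5*59 = 621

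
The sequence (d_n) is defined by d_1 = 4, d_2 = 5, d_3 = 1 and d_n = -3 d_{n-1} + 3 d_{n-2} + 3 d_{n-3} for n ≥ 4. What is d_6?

d_4 = -3·1 + 3·5 + 3·4 = 24
d_5 = -3·24 + 3·1 + 3·5 = -54
d_6 = -3·(-54) + 3·24 + 3·1 = 237

237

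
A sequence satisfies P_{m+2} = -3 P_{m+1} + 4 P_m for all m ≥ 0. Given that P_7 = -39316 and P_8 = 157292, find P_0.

Rearranging, P_{m-2} = (P_m + 3 P_{m-1}) / 4.
P_6 = (157292 + 3(-39316)) / 4 = 39344/4 = 9836
P_5 = (-39316 + 3(9836)) / 4 = -9808/4 = -2452
P_4 = (9836 + 3(-2452)) / 4 = 2480/4 = 620
P_3 = (-2452 + 3(620)) / 4 = -592/4 = -148
P_2 = (620 + 3(-148)) / 4 = 176/4 = 44
P_1 = (-148 + 3(44)) / 4 = -16/4 = -4
P_0 = (44 + 3(-4)) / 4 = 32/4 = 8

8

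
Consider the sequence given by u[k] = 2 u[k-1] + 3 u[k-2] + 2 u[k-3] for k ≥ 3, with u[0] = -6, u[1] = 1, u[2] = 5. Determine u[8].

1611

u[3] = 2·5 + 3·1 + 2·(-6) = 1
u[4] = 2·1 + 3·5 + 2·1 = 19
u[5] = 2·19 + 3·1 + 2·5 = 51
u[6] = 2·51 + 3·19 + 2·1 = 161
u[7] = 2·161 + 3·51 + 2·19 = 513
u[8] = 2·513 + 3·161 + 2·51 = 1611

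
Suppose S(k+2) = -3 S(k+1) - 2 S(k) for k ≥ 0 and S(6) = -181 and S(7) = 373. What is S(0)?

Rearranging, S(k-2) = (S(k) + 3 S(k-1)) / -2.
S(5) = (373 + 3(-181)) / -2 = -170/-2 = 85
S(4) = (-181 + 3(85)) / -2 = 74/-2 = -37
S(3) = (85 + 3(-37)) / -2 = -26/-2 = 13
S(2) = (-37 + 3(13)) / -2 = 2/-2 = -1
S(1) = (13 + 3(-1)) / -2 = 10/-2 = -5
S(0) = (-1 + 3(-5)) / -2 = -16/-2 = 8

8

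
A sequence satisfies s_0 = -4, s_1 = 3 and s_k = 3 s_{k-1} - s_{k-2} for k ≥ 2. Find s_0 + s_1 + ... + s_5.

s_2 = 3(3) - (-4) = 13
s_3 = 3(13) - 3 = 36
s_4 = 3(36) - 13 = 95
s_5 = 3(95) - 36 = 249
Sum = (-4) + 3 + 13 + 36 + 95 + 249 = 392

392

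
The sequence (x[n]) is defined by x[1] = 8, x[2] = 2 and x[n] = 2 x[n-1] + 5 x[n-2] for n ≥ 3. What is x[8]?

16058

x[3] = 2*2 + 5*8 = 44
x[4] = 2*44 + 5*2 = 98
x[5] = 2*98 + 5*44 = 416
x[6] = 2*416 + 5*98 = 1322
x[7] = 2*1322 + 5*416 = 4724
x[8] = 2*4724 + 5*1322 = 16058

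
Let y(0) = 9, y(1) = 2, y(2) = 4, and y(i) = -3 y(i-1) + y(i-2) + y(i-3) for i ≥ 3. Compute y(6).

y(3) = -3·4 + 2 + 9 = -1
y(4) = -3·(-1) + 4 + 2 = 9
y(5) = -3·9 + (-1) + 4 = -24
y(6) = -3·(-24) + 9 + (-1) = 80

80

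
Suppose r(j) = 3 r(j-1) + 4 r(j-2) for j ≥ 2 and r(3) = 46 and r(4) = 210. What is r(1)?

-2

Rearranging, r(j-2) = (r(j) - 3 r(j-1)) / 4.
r(2) = (210 - 3*46) / 4 = 72/4 = 18
r(1) = (46 - 3*18) / 4 = -8/4 = -2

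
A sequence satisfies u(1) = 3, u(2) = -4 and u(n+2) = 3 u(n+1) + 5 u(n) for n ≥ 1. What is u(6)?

u(3) = 3*(-4) + 5*3 = 3
u(4) = 3*3 + 5*(-4) = -11
u(5) = 3*(-11) + 5*3 = -18
u(6) = 3*(-18) + 5*(-11) = -109

-109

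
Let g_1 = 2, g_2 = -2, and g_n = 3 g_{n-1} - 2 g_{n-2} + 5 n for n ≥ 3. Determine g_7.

g_3 = 3(-2) - 2(2) + 15 = 5
g_4 = 3(5) - 2(-2) + 20 = 39
g_5 = 3(39) - 2(5) + 25 = 132
g_6 = 3(132) - 2(39) + 30 = 348
g_7 = 3(348) - 2(132) + 35 = 815

815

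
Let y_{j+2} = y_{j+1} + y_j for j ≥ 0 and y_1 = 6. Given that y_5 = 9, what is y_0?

-7

Let y_0 = x.
y_2 = 6 + x
y_3 = 12 + x
y_4 = 18 + 2x
y_5 = 30 + 3x
So 30 + 3x = 9, giving x = -7.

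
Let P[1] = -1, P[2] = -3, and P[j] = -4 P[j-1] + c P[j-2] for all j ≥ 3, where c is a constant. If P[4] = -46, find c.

P[3] = 12 - c
P[4] = -48 + c
So -48 + c = -46, giving c = 2.

2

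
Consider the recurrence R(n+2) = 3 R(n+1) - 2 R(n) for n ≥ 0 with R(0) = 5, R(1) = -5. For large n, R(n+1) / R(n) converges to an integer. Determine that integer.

The characteristic equation is r^2 - 3r + 2 = 0, which factors as (r - 2)(r - 1) = 0.
So the roots are 2 and 1. Since |2| > |1| and the coefficient of 2^n is non-zero, the ratio tends to 2.

2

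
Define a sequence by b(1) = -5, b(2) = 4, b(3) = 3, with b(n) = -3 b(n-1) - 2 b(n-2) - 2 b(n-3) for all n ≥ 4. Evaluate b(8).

b(4) = -3(3) - 2(4) - 2(-5) = -7
b(5) = -3(-7) - 2(3) - 2(4) = 7
b(6) = -3(7) - 2(-7) - 2(3) = -13
b(7) = -3(-13) - 2(7) - 2(-7) = 39
b(8) = -3(39) - 2(-13) - 2(7) = -105

-105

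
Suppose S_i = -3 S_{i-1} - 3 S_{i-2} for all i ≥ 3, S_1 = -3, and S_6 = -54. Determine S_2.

3

Let S_2 = z.
S_3 = 9 - 3z
S_4 = -27 + 6z
S_5 = 54 - 9z
S_6 = -81 + 9z
So -81 + 9z = -54, giving z = 3.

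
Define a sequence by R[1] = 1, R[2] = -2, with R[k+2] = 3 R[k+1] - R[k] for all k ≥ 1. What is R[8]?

R[3] = 3(-2) - 1 = -7
R[4] = 3(-7) - (-2) = -19
R[5] = 3(-19) - (-7) = -50
R[6] = 3(-50) - (-19) = -131
R[7] = 3(-131) - (-50) = -343
R[8] = 3(-343) - (-131) = -898

-898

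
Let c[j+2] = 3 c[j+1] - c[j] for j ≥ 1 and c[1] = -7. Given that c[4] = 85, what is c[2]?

8

Let c[2] = v.
c[3] = 7 + 3v
c[4] = 21 + 8v
So 21 + 8v = 85, giving v = 8.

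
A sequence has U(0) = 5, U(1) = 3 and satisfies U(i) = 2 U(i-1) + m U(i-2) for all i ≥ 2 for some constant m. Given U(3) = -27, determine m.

-3

U(2) = 6 + 5m
U(3) = 12 + 13m
So 12 + 13m = -27, giving m = -3.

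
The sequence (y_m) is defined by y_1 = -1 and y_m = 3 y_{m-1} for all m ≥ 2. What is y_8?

y_2 = 3(-1) = -3
y_3 = 3(-3) = -9
y_4 = 3(-9) = -27
y_5 = 3(-27) = -81
y_6 = 3(-81) = -243
y_7 = 3(-243) = -729
y_8 = 3(-729) = -2187

-2187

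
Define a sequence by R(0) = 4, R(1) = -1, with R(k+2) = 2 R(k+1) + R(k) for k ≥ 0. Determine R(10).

1562

R(2) = 2·(-1) + 4 = 2
R(3) = 2·2 + (-1) = 3
R(4) = 2·3 + 2 = 8
R(5) = 2·8 + 3 = 19
R(6) = 2·19 + 8 = 46
R(7) = 2·46 + 19 = 111
R(8) = 2·111 + 46 = 268
R(9) = 2·268 + 111 = 647
R(10) = 2·647 + 268 = 1562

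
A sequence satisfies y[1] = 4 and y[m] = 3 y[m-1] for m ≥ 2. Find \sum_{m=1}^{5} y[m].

y[2] = 3·4 = 12
y[3] = 3·12 = 36
y[4] = 3·36 = 108
y[5] = 3·108 = 324
Sum = 4 + 12 + 36 + 108 + 324 = 484

484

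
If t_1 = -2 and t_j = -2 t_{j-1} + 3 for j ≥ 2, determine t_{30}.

The fixed point is 3/(1 + 2) = 1, so t_j - 1 = -2(t_{j-1} - 1).
Hence t_j = -3·(-2)^{j-1} + 1.
t_{30} = -3·(-2)^{29} + 1 = -3·-536870912 + 1 = 1610612737.

1610612737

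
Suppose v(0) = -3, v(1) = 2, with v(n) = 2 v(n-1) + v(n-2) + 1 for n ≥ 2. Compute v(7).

247

v(2) = 2(2) + (-3) + 1 = 2
v(3) = 2(2) + 2 + 1 = 7
v(4) = 2(7) + 2 + 1 = 17
v(5) = 2(17) + 7 + 1 = 42
v(6) = 2(42) + 17 + 1 = 102
v(7) = 2(102) + 42 + 1 = 247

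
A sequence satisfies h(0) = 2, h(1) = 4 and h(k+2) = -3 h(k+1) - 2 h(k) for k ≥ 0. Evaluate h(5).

h(2) = -3(4) - 2(2) = -16
h(3) = -3(-16) - 2(4) = 40
h(4) = -3(40) - 2(-16) = -88
h(5) = -3(-88) - 2(40) = 184

184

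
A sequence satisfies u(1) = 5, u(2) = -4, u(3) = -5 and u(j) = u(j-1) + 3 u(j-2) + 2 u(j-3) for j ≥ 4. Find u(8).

-408

u(4) = (-5) + 3*(-4) + 2*5 = -7
u(5) = (-7) + 3*(-5) + 2*(-4) = -30
u(6) = (-30) + 3*(-7) + 2*(-5) = -61
u(7) = (-61) + 3*(-30) + 2*(-7) = -165
u(8) = (-165) + 3*(-61) + 2*(-30) = -408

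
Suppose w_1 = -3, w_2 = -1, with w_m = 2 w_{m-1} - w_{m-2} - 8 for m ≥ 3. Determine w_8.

-157

w_3 = 2·(-1) - (-3) - 8 = -7
w_4 = 2·(-7) - (-1) - 8 = -21
w_5 = 2·(-21) - (-7) - 8 = -43
w_6 = 2·(-43) - (-21) - 8 = -73
w_7 = 2·(-73) - (-43) - 8 = -111
w_8 = 2·(-111) - (-73) - 8 = -157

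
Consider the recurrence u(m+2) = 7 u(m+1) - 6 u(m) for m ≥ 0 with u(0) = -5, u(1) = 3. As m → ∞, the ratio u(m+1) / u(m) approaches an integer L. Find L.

The characteristic equation is r^2 - 7r + 6 = 0, which factors as (r - 6)(r - 1) = 0.
So the roots are 6 and 1. Since |6| > |1| and the coefficient of 6^m is non-zero, the ratio tends to 6.

6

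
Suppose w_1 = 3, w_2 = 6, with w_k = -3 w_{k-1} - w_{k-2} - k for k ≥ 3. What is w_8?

w_3 = -3·6 - 3 - 3 = -24
w_4 = -3·(-24) - 6 - 4 = 62
w_5 = -3·62 - (-24) - 5 = -167
w_6 = -3·(-167) - 62 - 6 = 433
w_7 = -3·433 - (-167) - 7 = -1139
w_8 = -3·(-1139) - 433 - 8 = 2976

2976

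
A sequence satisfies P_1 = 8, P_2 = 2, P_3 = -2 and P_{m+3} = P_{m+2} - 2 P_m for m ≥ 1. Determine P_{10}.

62

P_4 = (-2) - 2·8 = -18
P_5 = (-18) - 2·2 = -22
P_6 = (-22) - 2·(-2) = -18
P_7 = (-18) - 2·(-18) = 18
P_8 = 18 - 2·(-22) = 62
P_9 = 62 - 2·(-18) = 98
P_{10} = 98 - 2·18 = 62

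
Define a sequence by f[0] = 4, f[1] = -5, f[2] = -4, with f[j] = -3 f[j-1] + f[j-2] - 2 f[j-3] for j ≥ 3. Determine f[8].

864

f[3] = -3·(-4) + (-5) - 2·4 = -1
f[4] = -3·(-1) + (-4) - 2·(-5) = 9
f[5] = -3·9 + (-1) - 2·(-4) = -20
f[6] = -3·(-20) + 9 - 2·(-1) = 71
f[7] = -3·71 + (-20) - 2·9 = -251
f[8] = -3·(-251) + 71 - 2·(-20) = 864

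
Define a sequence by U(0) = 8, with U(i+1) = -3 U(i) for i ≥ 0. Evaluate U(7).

-17496

U(1) = -3*8 = -24
U(2) = -3*(-24) = 72
U(3) = -3*72 = -216
U(4) = -3*(-216) = 648
U(5) = -3*648 = -1944
U(6) = -3*(-1944) = 5832
U(7) = -3*5832 = -17496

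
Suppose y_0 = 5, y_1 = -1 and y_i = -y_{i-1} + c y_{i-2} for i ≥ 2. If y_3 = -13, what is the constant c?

2

y_2 = 1 + 5c
y_3 = -1 - 6c
So -1 - 6c = -13, giving c = 2.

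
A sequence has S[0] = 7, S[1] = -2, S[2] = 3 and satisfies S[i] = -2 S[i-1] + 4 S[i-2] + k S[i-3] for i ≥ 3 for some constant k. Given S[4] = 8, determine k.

2

S[3] = -14 + 7k
S[4] = 40 - 16k
So 40 - 16k = 8, giving k = 2.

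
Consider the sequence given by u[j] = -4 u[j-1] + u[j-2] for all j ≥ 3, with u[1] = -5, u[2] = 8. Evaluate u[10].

901592

u[3] = -4*8 + (-5) = -37
u[4] = -4*(-37) + 8 = 156
u[5] = -4*156 + (-37) = -661
u[6] = -4*(-661) + 156 = 2800
u[7] = -4*2800 + (-661) = -11861
u[8] = -4*(-11861) + 2800 = 50244
u[9] = -4*50244 + (-11861) = -212837
u[10] = -4*(-212837) + 50244 = 901592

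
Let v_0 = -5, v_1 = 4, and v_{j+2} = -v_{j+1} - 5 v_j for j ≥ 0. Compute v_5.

269

v_2 = -4 - 5·(-5) = 21
v_3 = -21 - 5·4 = -41
v_4 = -(-41) - 5·21 = -64
v_5 = -(-64) - 5·(-41) = 269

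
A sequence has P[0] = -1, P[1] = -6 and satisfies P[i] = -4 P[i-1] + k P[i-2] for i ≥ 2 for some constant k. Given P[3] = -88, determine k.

-4

P[2] = 24 - k
P[3] = -96 - 2k
So -96 - 2k = -88, giving k = -4.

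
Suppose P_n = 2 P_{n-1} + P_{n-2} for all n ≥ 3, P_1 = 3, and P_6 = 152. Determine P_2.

Let P_2 = y.
P_3 = 3 + 2y
P_4 = 6 + 5y
P_5 = 15 + 12y
P_6 = 36 + 29y
So 36 + 29y = 152, giving y = 4.

4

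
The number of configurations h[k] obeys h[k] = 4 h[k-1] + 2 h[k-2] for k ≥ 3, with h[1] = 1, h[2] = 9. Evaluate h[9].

h[3] = 4(9) + 2(1) = 38
h[4] = 4(38) + 2(9) = 170
h[5] = 4(170) + 2(38) = 756
h[6] = 4(756) + 2(170) = 3364
h[7] = 4(3364) + 2(756) = 14968
h[8] = 4(14968) + 2(3364) = 66600
h[9] = 4(66600) + 2(14968) = 296336

296336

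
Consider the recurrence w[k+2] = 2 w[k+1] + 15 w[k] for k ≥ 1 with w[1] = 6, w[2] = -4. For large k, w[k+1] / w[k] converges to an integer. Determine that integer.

5

The characteristic equation is r^2 - 2r - 15 = 0, which factors as (r - 5)(r + 3) = 0.
So the roots are 5 and -3. Since |5| > |-3| and the coefficient of 5^k is non-zero, the ratio tends to 5.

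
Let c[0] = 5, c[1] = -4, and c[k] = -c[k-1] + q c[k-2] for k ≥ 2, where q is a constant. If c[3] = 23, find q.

c[2] = 4 + 5q
c[3] = -4 - 9q
So -4 - 9q = 23, giving q = -3.

-3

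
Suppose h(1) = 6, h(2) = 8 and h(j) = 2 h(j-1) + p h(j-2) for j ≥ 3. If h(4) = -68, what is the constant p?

h(3) = 16 + 6p
h(4) = 32 + 20p
So 32 + 20p = -68, giving p = -5.

-5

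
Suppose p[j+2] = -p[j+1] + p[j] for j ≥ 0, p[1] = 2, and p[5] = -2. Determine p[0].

Let p[0] = w.
p[2] = -2 + w
p[3] = 4 - w
p[4] = -6 + 2w
p[5] = 10 - 3w
So 10 - 3w = -2, giving w = 4.

4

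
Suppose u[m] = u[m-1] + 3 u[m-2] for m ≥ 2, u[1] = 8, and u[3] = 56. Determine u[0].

8

Let u[0] = w.
u[2] = 8 + 3w
u[3] = 32 + 3w
So 32 + 3w = 56, giving w = 8.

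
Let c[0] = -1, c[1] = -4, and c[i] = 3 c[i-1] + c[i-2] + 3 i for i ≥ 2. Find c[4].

-43

c[2] = 3·(-4) + (-1) + 6 = -7
c[3] = 3·(-7) + (-4) + 9 = -16
c[4] = 3·(-16) + (-7) + 12 = -43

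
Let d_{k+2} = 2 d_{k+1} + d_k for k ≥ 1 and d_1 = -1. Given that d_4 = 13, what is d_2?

Let d_2 = v.
d_3 = -1 + 2v
d_4 = -2 + 5v
So -2 + 5v = 13, giving v = 3.

3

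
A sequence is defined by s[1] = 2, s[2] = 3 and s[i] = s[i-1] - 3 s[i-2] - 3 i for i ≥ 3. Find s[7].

84

s[3] = 3 - 3*2 - 9 = -12
s[4] = (-12) - 3*3 - 12 = -33
s[5] = (-33) - 3*(-12) - 15 = -12
s[6] = (-12) - 3*(-33) - 18 = 69
s[7] = 69 - 3*(-12) - 21 = 84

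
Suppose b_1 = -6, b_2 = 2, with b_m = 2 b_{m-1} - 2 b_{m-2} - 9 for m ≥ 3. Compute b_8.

-49

b_3 = 2(2) - 2(-6) - 9 = 7
b_4 = 2(7) - 2(2) - 9 = 1
b_5 = 2(1) - 2(7) - 9 = -21
b_6 = 2(-21) - 2(1) - 9 = -53
b_7 = 2(-53) - 2(-21) - 9 = -73
b_8 = 2(-73) - 2(-53) - 9 = -49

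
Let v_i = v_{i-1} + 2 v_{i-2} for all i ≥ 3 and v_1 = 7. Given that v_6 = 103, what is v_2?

3

Let v_2 = w.
v_3 = 14 + w
v_4 = 14 + 3w
v_5 = 42 + 5w
v_6 = 70 + 11w
So 70 + 11w = 103, giving w = 3.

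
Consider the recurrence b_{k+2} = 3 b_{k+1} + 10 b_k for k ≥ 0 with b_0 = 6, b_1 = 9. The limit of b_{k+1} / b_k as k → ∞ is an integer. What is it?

5

The characteristic equation is r^2 - 3r - 10 = 0, which factors as (r - 5)(r + 2) = 0.
So the roots are 5 and -2. Since |5| > |-2| and the coefficient of 5^k is non-zero, the ratio tends to 5.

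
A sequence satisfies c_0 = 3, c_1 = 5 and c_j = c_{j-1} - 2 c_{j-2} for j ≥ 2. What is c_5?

13

c_2 = 5 - 2(3) = -1
c_3 = (-1) - 2(5) = -11
c_4 = (-11) - 2(-1) = -9
c_5 = (-9) - 2(-11) = 13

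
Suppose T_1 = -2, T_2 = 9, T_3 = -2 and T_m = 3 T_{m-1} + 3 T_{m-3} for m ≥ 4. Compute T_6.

T_4 = 3*(-2) + 3*(-2) = -12
T_5 = 3*(-12) + 3*9 = -9
T_6 = 3*(-9) + 3*(-2) = -33

-33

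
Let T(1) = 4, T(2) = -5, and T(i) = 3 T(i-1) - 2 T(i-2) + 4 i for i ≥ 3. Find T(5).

T(3) = 3(-5) - 2(4) + 12 = -11
T(4) = 3(-11) - 2(-5) + 16 = -7
T(5) = 3(-7) - 2(-11) + 20 = 21

21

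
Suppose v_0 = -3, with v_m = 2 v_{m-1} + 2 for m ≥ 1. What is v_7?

-130

v_1 = 2*(-3) + 2 = -4
v_2 = 2*(-4) + 2 = -6
v_3 = 2*(-6) + 2 = -10
v_4 = 2*(-10) + 2 = -18
v_5 = 2*(-18) + 2 = -34
v_6 = 2*(-34) + 2 = -66
v_7 = 2*(-66) + 2 = -130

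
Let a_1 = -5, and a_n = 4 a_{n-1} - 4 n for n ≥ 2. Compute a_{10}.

-2126264

a_2 = 4*(-5) - 8 = -28
a_3 = 4*(-28) - 12 = -124
a_4 = 4*(-124) - 16 = -512
a_5 = 4*(-512) - 20 = -2068
a_6 = 4*(-2068) - 24 = -8296
a_7 = 4*(-8296) - 28 = -33212
a_8 = 4*(-33212) - 32 = -132880
a_9 = 4*(-132880) - 36 = -531556
a_{10} = 4*(-531556) - 40 = -2126264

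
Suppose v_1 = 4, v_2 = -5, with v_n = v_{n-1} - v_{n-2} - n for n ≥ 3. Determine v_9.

v_3 = (-5) - 4 - 3 = -12
v_4 = (-12) - (-5) - 4 = -11
v_5 = (-11) - (-12) - 5 = -4
v_6 = (-4) - (-11) - 6 = 1
v_7 = 1 - (-4) - 7 = -2
v_8 = (-2) - 1 - 8 = -11
v_9 = (-11) - (-2) - 9 = -18

-18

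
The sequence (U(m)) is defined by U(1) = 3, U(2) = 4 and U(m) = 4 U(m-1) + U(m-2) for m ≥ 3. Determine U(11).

1958707

U(3) = 4(4) + 3 = 19
U(4) = 4(19) + 4 = 80
U(5) = 4(80) + 19 = 339
U(6) = 4(339) + 80 = 1436
U(7) = 4(1436) + 339 = 6083
U(8) = 4(6083) + 1436 = 25768
U(9) = 4(25768) + 6083 = 109155
U(10) = 4(109155) + 25768 = 462388
U(11) = 4(462388) + 109155 = 1958707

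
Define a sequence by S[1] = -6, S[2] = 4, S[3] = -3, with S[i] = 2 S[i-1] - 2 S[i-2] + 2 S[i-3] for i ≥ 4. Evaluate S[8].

-88

S[4] = 2*(-3) - 2*4 + 2*(-6) = -26
S[5] = 2*(-26) - 2*(-3) + 2*4 = -38
S[6] = 2*(-38) - 2*(-26) + 2*(-3) = -30
S[7] = 2*(-30) - 2*(-38) + 2*(-26) = -36
S[8] = 2*(-36) - 2*(-30) + 2*(-38) = -88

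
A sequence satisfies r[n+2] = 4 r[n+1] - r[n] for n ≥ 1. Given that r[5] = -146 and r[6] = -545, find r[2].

Rearranging, r[n-2] = -(r[n] - 4 r[n-1]).
r[4] = -(-545 - 4·(-146)) = -39
r[3] = -(-146 - 4·(-39)) = -10
r[2] = -(-39 - 4·(-10)) = -1

-1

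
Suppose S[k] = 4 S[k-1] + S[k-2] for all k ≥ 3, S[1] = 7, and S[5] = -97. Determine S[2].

Let S[2] = x.
S[3] = 7 + 4x
S[4] = 28 + 17x
S[5] = 119 + 72x
So 119 + 72x = -97, giving x = -3.

-3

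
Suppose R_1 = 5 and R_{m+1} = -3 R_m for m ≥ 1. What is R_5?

R_2 = -3·5 = -15
R_3 = -3·(-15) = 45
R_4 = -3·45 = -135
R_5 = -3·(-135) = 405

405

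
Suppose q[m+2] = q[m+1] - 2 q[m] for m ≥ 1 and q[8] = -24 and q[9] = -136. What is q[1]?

Rearranging, q[m-2] = (q[m] - q[m-1]) / -2.
q[7] = (-136 - (-24)) / -2 = -112/-2 = 56
q[6] = (-24 - 56) / -2 = -80/-2 = 40
q[5] = (56 - 40) / -2 = 16/-2 = -8
q[4] = (40 - (-8)) / -2 = 48/-2 = -24
q[3] = (-8 - (-24)) / -2 = 16/-2 = -8
q[2] = (-24 - (-8)) / -2 = -16/-2 = 8
q[1] = (-8 - 8) / -2 = -16/-2 = 8

8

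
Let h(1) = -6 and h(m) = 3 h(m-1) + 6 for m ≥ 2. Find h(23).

The fixed point is 6/(1 - 3) = -3, so h(m) + 3 = 3(h(m-1) + 3).
Hence h(m) = -3·3^{m-1} - 3.
h(23) = -3·3^{22} - 3 = -3·31381059609 - 3 = -94143178830.

-94143178830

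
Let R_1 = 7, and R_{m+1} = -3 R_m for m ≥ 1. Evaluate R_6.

R_2 = -3(7) = -21
R_3 = -3(-21) = 63
R_4 = -3(63) = -189
R_5 = -3(-189) = 567
R_6 = -3(567) = -1701

-1701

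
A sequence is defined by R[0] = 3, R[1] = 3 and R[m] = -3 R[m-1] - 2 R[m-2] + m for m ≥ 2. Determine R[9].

2781

R[2] = -3·3 - 2·3 + 2 = -13
R[3] = -3·(-13) - 2·3 + 3 = 36
R[4] = -3·36 - 2·(-13) + 4 = -78
R[5] = -3·(-78) - 2·36 + 5 = 167
R[6] = -3·167 - 2·(-78) + 6 = -339
R[7] = -3·(-339) - 2·167 + 7 = 690
R[8] = -3·690 - 2·(-339) + 8 = -1384
R[9] = -3·(-1384) - 2·690 + 9 = 2781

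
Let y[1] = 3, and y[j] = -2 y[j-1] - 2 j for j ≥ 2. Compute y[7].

258

y[2] = -2(3) - 4 = -10
y[3] = -2(-10) - 6 = 14
y[4] = -2(14) - 8 = -36
y[5] = -2(-36) - 10 = 62
y[6] = -2(62) - 12 = -136
y[7] = -2(-136) - 14 = 258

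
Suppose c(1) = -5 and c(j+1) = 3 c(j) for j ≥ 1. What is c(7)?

c(2) = 3*(-5) = -15
c(3) = 3*(-15) = -45
c(4) = 3*(-45) = -135
c(5) = 3*(-135) = -405
c(6) = 3*(-405) = -1215
c(7) = 3*(-1215) = -3645

-3645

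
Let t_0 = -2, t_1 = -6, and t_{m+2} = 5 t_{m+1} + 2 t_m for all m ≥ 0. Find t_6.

t_2 = 5*(-6) + 2*(-2) = -34
t_3 = 5*(-34) + 2*(-6) = -182
t_4 = 5*(-182) + 2*(-34) = -978
t_5 = 5*(-978) + 2*(-182) = -5254
t_6 = 5*(-5254) + 2*(-978) = -28226

-28226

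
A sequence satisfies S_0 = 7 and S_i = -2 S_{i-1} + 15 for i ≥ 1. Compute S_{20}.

2097157

The fixed point is 15/(1 + 2) = 5, so S_i - 5 = -2(S_{i-1} - 5).
Hence S_i = 2·(-2)^i + 5.
S_{20} = 2·(-2)^{20} + 5 = 2·1048576 + 5 = 2097157.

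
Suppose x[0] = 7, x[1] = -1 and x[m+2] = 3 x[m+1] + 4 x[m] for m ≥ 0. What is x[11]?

x[2] = 3·(-1) + 4·7 = 25
x[3] = 3·25 + 4·(-1) = 71
x[4] = 3·71 + 4·25 = 313
x[5] = 3·313 + 4·71 = 1223
x[6] = 3·1223 + 4·313 = 4921
x[7] = 3·4921 + 4·1223 = 19655
x[8] = 3·19655 + 4·4921 = 78649
x[9] = 3·78649 + 4·19655 = 314567
x[10] = 3·314567 + 4·78649 = 1258297
x[11] = 3·1258297 + 4·314567 = 5033159

5033159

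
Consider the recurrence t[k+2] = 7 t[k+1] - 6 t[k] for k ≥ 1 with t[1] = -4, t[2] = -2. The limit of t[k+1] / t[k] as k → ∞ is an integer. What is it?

6

The characteristic equation is r^2 - 7r + 6 = 0, which factors as (r - 6)(r - 1) = 0.
So the roots are 6 and 1. Since |6| > |1| and the coefficient of 6^k is non-zero, the ratio tends to 6.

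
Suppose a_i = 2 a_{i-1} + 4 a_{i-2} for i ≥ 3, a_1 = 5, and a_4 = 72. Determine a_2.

4

Let a_2 = y.
a_3 = 20 + 2y
a_4 = 40 + 8y
So 40 + 8y = 72, giving y = 4.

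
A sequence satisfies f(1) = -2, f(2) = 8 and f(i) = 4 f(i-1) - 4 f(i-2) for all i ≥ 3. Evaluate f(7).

2176

f(3) = 4(8) - 4(-2) = 40
f(4) = 4(40) - 4(8) = 128
f(5) = 4(128) - 4(40) = 352
f(6) = 4(352) - 4(128) = 896
f(7) = 4(896) - 4(352) = 2176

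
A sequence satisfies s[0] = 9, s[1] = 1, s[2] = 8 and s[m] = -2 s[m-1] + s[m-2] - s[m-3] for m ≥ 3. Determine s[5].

s[3] = -2*8 + 1 - 9 = -24
s[4] = -2*(-24) + 8 - 1 = 55
s[5] = -2*55 + (-24) - 8 = -142

-142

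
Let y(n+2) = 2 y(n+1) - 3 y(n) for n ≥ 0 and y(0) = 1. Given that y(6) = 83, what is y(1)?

Let y(1) = w.
y(2) = -3 + 2w
y(3) = -6 + w
y(4) = -3 - 4w
y(5) = 12 - 11w
y(6) = 33 - 10w
So 33 - 10w = 83, giving w = -5.

-5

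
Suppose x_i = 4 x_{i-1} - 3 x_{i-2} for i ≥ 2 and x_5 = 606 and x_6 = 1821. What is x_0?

1

Rearranging, x_{i-2} = (x_i - 4 x_{i-1}) / -3.
x_4 = (1821 - 4·606) / -3 = -603/-3 = 201
x_3 = (606 - 4·201) / -3 = -198/-3 = 66
x_2 = (201 - 4·66) / -3 = -63/-3 = 21
x_1 = (66 - 4·21) / -3 = -18/-3 = 6
x_0 = (21 - 4·6) / -3 = -3/-3 = 1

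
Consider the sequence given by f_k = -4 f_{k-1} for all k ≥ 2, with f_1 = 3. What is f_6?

f_2 = -4*3 = -12
f_3 = -4*(-12) = 48
f_4 = -4*48 = -192
f_5 = -4*(-192) = 768
f_6 = -4*768 = -3072

-3072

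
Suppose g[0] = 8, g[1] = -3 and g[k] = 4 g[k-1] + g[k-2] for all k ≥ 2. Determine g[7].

g[2] = 4(-3) + 8 = -4
g[3] = 4(-4) + (-3) = -19
g[4] = 4(-19) + (-4) = -80
g[5] = 4(-80) + (-19) = -339
g[6] = 4(-339) + (-80) = -1436
g[7] = 4(-1436) + (-339) = -6083

-6083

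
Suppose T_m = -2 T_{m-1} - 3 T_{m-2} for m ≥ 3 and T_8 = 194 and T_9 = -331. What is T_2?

8

Rearranging, T_{m-2} = (T_m + 2 T_{m-1}) / -3.
T_7 = (-331 + 2(194)) / -3 = 57/-3 = -19
T_6 = (194 + 2(-19)) / -3 = 156/-3 = -52
T_5 = (-19 + 2(-52)) / -3 = -123/-3 = 41
T_4 = (-52 + 2(41)) / -3 = 30/-3 = -10
T_3 = (41 + 2(-10)) / -3 = 21/-3 = -7
T_2 = (-10 + 2(-7)) / -3 = -24/-3 = 8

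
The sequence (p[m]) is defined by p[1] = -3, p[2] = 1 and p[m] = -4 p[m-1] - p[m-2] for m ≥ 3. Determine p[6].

p[3] = -4·1 - (-3) = -1
p[4] = -4·(-1) - 1 = 3
p[5] = -4·3 - (-1) = -11
p[6] = -4·(-11) - 3 = 41

41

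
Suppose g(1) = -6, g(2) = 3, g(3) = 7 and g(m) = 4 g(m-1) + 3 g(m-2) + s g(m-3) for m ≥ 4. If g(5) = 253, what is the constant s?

g(4) = 37 - 6s
g(5) = 169 - 21s
So 169 - 21s = 253, giving s = -4.

-4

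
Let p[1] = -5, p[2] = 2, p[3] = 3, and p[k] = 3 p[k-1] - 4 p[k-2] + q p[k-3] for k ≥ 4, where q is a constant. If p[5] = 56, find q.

-5

p[4] = 1 - 5q
p[5] = -9 - 13q
So -9 - 13q = 56, giving q = -5.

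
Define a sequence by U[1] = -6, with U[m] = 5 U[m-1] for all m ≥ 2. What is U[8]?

U[2] = 5(-6) = -30
U[3] = 5(-30) = -150
U[4] = 5(-150) = -750
U[5] = 5(-750) = -3750
U[6] = 5(-3750) = -18750
U[7] = 5(-18750) = -93750
U[8] = 5(-93750) = -468750

-468750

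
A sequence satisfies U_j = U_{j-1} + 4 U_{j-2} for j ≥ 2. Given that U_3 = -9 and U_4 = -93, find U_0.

-6

Rearranging, U_{j-2} = (U_j - U_{j-1}) / 4.
U_2 = (-93 - (-9)) / 4 = -84/4 = -21
U_1 = (-9 - (-21)) / 4 = 12/4 = 3
U_0 = (-21 - 3) / 4 = -24/4 = -6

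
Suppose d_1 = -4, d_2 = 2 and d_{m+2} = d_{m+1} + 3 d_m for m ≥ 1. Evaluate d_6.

-46

d_3 = 2 + 3·(-4) = -10
d_4 = (-10) + 3·2 = -4
d_5 = (-4) + 3·(-10) = -34
d_6 = (-34) + 3·(-4) = -46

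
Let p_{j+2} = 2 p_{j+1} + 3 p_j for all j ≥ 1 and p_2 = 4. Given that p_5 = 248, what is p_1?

Let p_1 = y.
p_3 = 8 + 3y
p_4 = 28 + 6y
p_5 = 80 + 21y
So 80 + 21y = 248, giving y = 8.

8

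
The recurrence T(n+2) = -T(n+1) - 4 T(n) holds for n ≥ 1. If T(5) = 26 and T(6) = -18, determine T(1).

Rearranging, T(n-2) = (T(n) + T(n-1)) / -4.
T(4) = (-18 + 26) / -4 = 8/-4 = -2
T(3) = (26 + (-2)) / -4 = 24/-4 = -6
T(2) = (-2 + (-6)) / -4 = -8/-4 = 2
T(1) = (-6 + 2) / -4 = -4/-4 = 1

1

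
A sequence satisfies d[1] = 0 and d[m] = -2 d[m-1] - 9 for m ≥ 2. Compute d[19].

The fixed point is -9/(1 + 2) = -3, so d[m] + 3 = -2(d[m-1] + 3).
Hence d[m] = 3·(-2)^{m-1} - 3.
d[19] = 3·(-2)^{18} - 3 = 3·262144 - 3 = 786429.

786429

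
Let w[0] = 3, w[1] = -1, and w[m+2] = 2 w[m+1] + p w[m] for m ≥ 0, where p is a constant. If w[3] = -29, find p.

w[2] = -2 + 3p
w[3] = -4 + 5p
So -4 + 5p = -29, giving p = -5.

-5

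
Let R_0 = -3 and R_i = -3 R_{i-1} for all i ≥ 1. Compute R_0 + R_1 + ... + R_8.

-14763

R_1 = -3(-3) = 9
R_2 = -3(9) = -27
R_3 = -3(-27) = 81
R_4 = -3(81) = -243
R_5 = -3(-243) = 729
R_6 = -3(729) = -2187
R_7 = -3(-2187) = 6561
R_8 = -3(6561) = -19683
Sum = (-3) + 9 + (-27) + 81 + (-243) + 729 + (-2187) + 6561 + (-19683) = -14763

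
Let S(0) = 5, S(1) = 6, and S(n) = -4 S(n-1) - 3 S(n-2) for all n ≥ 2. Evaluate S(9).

108246

S(2) = -4(6) - 3(5) = -39
S(3) = -4(-39) - 3(6) = 138
S(4) = -4(138) - 3(-39) = -435
S(5) = -4(-435) - 3(138) = 1326
S(6) = -4(1326) - 3(-435) = -3999
S(7) = -4(-3999) - 3(1326) = 12018
S(8) = -4(12018) - 3(-3999) = -36075
S(9) = -4(-36075) - 3(12018) = 108246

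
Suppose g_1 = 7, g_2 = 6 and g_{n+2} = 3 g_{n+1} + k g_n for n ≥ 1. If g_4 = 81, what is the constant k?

g_3 = 18 + 7k
g_4 = 54 + 27k
So 54 + 27k = 81, giving k = 1.

1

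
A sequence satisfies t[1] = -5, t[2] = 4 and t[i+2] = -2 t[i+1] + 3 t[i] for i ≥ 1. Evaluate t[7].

-1643

t[3] = -2*4 + 3*(-5) = -23
t[4] = -2*(-23) + 3*4 = 58
t[5] = -2*58 + 3*(-23) = -185
t[6] = -2*(-185) + 3*58 = 544
t[7] = -2*544 + 3*(-185) = -1643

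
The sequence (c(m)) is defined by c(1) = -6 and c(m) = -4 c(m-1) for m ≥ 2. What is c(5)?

c(2) = -4(-6) = 24
c(3) = -4(24) = -96
c(4) = -4(-96) = 384
c(5) = -4(384) = -1536

-1536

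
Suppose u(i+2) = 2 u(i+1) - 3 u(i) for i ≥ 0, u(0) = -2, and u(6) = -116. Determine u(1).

5

Let u(1) = v.
u(2) = 6 + 2v
u(3) = 12 + v
u(4) = 6 - 4v
u(5) = -24 - 11v
u(6) = -66 - 10v
So -66 - 10v = -116, giving v = 5.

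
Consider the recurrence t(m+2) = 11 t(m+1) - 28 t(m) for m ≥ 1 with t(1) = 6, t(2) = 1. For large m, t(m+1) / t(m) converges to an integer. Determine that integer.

7

The characteristic equation is r^2 - 11r + 28 = 0, which factors as (r - 7)(r - 4) = 0.
So the roots are 7 and 4. Since |7| > |4| and the coefficient of 7^m is non-zero, the ratio tends to 7.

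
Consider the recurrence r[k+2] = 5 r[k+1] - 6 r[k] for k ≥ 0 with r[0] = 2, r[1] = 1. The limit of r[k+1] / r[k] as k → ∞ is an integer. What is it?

The characteristic equation is r^2 - 5r + 6 = 0, which factors as (r - 3)(r - 2) = 0.
So the roots are 3 and 2. Since |3| > |2| and the coefficient of 3^k is non-zero, the ratio tends to 3.

3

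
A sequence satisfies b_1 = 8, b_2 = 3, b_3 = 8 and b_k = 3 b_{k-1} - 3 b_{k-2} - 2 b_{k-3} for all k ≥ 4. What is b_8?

-303

b_4 = 3·8 - 3·3 - 2·8 = -1
b_5 = 3·(-1) - 3·8 - 2·3 = -33
b_6 = 3·(-33) - 3·(-1) - 2·8 = -112
b_7 = 3·(-112) - 3·(-33) - 2·(-1) = -235
b_8 = 3·(-235) - 3·(-112) - 2·(-33) = -303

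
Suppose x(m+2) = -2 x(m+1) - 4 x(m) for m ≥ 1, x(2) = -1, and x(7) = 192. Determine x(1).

Let x(1) = z.
x(3) = 2 - 4z
x(4) = 8z
x(5) = -8
x(6) = 16 - 32z
x(7) = 64z
So 64z = 192, giving z = 3.

3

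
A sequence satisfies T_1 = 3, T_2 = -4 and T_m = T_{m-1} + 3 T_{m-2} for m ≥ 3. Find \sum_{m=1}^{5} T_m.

T_3 = (-4) + 3·3 = 5
T_4 = 5 + 3·(-4) = -7
T_5 = (-7) + 3·5 = 8
Sum = 3 + (-4) + 5 + (-7) + 8 = 5

5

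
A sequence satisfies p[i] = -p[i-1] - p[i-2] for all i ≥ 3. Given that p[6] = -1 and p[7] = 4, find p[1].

4

Rearranging, p[i-2] = -(p[i] + p[i-1]).
p[5] = -(4 + (-1)) = -3
p[4] = -(-1 + (-3)) = 4
p[3] = -(-3 + 4) = -1
p[2] = -(4 + (-1)) = -3
p[1] = -(-1 + (-3)) = 4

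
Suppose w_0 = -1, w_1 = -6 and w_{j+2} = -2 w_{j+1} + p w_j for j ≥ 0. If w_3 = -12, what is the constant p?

w_2 = 12 - p
w_3 = -24 - 4p
So -24 - 4p = -12, giving p = -3.

-3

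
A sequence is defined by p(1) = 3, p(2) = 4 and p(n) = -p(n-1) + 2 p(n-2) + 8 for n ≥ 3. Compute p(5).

22

p(3) = -4 + 2(3) + 8 = 10
p(4) = -10 + 2(4) + 8 = 6
p(5) = -6 + 2(10) + 8 = 22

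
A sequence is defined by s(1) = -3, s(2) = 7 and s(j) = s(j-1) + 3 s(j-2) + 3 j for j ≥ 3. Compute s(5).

s(3) = 7 + 3(-3) + 9 = 7
s(4) = 7 + 3(7) + 12 = 40
s(5) = 40 + 3(7) + 15 = 76

76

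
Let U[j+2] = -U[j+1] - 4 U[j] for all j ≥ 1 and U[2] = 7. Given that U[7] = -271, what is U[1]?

Let U[1] = x.
U[3] = -7 - 4x
U[4] = -21 + 4x
U[5] = 49 + 12x
U[6] = 35 - 28x
U[7] = -231 - 20x
So -231 - 20x = -271, giving x = 2.

2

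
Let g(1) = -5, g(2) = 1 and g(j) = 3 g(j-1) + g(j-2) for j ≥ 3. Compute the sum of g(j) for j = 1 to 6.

-84

g(3) = 3*1 + (-5) = -2
g(4) = 3*(-2) + 1 = -5
g(5) = 3*(-5) + (-2) = -17
g(6) = 3*(-17) + (-5) = -56
Sum = (-5) + 1 + (-2) + (-5) + (-17) + (-56) = -84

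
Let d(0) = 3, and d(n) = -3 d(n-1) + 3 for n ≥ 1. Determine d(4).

183

d(1) = -3·3 + 3 = -6
d(2) = -3·(-6) + 3 = 21
d(3) = -3·21 + 3 = -60
d(4) = -3·(-60) + 3 = 183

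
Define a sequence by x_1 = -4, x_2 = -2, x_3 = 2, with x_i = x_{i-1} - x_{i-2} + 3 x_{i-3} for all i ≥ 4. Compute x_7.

x_4 = 2 - (-2) + 3(-4) = -8
x_5 = (-8) - 2 + 3(-2) = -16
x_6 = (-16) - (-8) + 3(2) = -2
x_7 = (-2) - (-16) + 3(-8) = -10

-10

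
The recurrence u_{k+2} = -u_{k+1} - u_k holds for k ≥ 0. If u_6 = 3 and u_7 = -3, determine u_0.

3

Rearranging, u_{k-2} = -(u_k + u_{k-1}).
u_5 = -(-3 + 3) = 0
u_4 = -(3 + 0) = -3
u_3 = -(0 + (-3)) = 3
u_2 = -(-3 + 3) = 0
u_1 = -(3 + 0) = -3
u_0 = -(0 + (-3)) = 3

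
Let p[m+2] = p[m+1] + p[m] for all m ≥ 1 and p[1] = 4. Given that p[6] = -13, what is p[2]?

-5

Let p[2] = v.
p[3] = 4 + v
p[4] = 4 + 2v
p[5] = 8 + 3v
p[6] = 12 + 5v
So 12 + 5v = -13, giving v = -5.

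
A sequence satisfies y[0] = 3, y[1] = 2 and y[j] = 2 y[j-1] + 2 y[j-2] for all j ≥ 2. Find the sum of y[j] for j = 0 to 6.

y[2] = 2·2 + 2·3 = 10
y[3] = 2·10 + 2·2 = 24
y[4] = 2·24 + 2·10 = 68
y[5] = 2·68 + 2·24 = 184
y[6] = 2·184 + 2·68 = 504
Sum = 3 + 2 + 10 + 24 + 68 + 184 + 504 = 795

795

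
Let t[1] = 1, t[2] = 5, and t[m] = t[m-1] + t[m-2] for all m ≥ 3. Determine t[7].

45

t[3] = 5 + 1 = 6
t[4] = 6 + 5 = 11
t[5] = 11 + 6 = 17
t[6] = 17 + 11 = 28
t[7] = 28 + 17 = 45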